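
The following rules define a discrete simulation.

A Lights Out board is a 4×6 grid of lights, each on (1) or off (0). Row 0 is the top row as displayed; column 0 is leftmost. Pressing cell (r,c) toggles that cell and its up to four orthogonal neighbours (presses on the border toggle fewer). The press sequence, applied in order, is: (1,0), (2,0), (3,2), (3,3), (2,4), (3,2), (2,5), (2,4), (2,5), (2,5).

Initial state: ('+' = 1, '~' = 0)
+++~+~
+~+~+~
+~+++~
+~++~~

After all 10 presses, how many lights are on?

14

k=0  +++~+~
+~+~+~
+~+++~
+~++~~
k=1  ~++~+~
~++~+~
~~+++~
+~++~~
k=2  ~++~+~
+++~+~
+++++~
~~++~~
k=3  ~++~+~
+++~+~
++~++~
~+~~~~
k=4  ~++~+~
+++~+~
++~~+~
~++++~
k=5  ~++~+~
+++~~~
++~+~+
~+++~~
k=6  ~++~+~
+++~~~
++++~+
~~~~~~
k=7  ~++~+~
+++~~+
+++++~
~~~~~+
k=8  ~++~+~
+++~++
+++~~+
~~~~++
k=9  ~++~+~
+++~+~
+++~+~
~~~~+~
k=10  ~++~+~
+++~++
+++~~+
~~~~++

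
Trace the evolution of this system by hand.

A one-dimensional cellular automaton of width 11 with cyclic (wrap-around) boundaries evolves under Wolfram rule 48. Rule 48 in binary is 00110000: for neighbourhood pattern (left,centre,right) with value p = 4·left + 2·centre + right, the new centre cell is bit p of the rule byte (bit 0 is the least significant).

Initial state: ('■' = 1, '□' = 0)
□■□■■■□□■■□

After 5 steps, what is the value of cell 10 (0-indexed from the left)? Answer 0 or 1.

1

[0] □■□■■■□□■■□
[1] □□■□□□■□□□■
[2] ■□□■□□□■□□□
[3] □■□□■□□□■□□
[4] □□■□□■□□□■□
[5] □□□■□□■□□□■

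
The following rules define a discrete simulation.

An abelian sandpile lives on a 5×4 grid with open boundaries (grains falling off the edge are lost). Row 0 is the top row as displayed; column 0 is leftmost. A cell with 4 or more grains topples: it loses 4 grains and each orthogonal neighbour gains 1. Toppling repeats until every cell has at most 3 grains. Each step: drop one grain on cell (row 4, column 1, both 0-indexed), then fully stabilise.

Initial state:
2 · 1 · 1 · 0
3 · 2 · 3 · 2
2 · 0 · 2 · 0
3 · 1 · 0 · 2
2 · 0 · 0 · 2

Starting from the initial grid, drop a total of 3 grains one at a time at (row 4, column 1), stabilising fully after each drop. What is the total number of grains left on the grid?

gen 0: 2 · 1 · 1 · 0
3 · 2 · 3 · 2
2 · 0 · 2 · 0
3 · 1 · 0 · 2
2 · 0 · 0 · 2
gen 1: 2 · 1 · 1 · 0
3 · 2 · 3 · 2
2 · 0 · 2 · 0
3 · 1 · 0 · 2
2 · 1 · 0 · 2
gen 2: 2 · 1 · 1 · 0
3 · 2 · 3 · 2
2 · 0 · 2 · 0
3 · 1 · 0 · 2
2 · 2 · 0 · 2
gen 3: 2 · 1 · 1 · 0
3 · 2 · 3 · 2
2 · 0 · 2 · 0
3 · 1 · 0 · 2
2 · 3 · 0 · 2

31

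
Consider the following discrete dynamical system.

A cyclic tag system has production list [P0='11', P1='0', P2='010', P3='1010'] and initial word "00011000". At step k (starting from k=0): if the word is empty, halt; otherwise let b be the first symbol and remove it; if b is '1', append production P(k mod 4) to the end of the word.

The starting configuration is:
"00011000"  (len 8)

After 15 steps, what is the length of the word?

gen 0: "00011000"  (len 8)
gen 1: "0011000"  (len 7)
gen 2: "011000"  (len 6)
gen 3: "11000"  (len 5)
gen 4: "10001010"  (len 8)
gen 5: "000101011"  (len 9)
gen 6: "00101011"  (len 8)
gen 7: "0101011"  (len 7)
gen 8: "101011"  (len 6)
gen 9: "0101111"  (len 7)
gen 10: "101111"  (len 6)
gen 11: "01111010"  (len 8)
gen 12: "1111010"  (len 7)
gen 13: "11101011"  (len 8)
gen 14: "11010110"  (len 8)
gen 15: "1010110010"  (len 10)

10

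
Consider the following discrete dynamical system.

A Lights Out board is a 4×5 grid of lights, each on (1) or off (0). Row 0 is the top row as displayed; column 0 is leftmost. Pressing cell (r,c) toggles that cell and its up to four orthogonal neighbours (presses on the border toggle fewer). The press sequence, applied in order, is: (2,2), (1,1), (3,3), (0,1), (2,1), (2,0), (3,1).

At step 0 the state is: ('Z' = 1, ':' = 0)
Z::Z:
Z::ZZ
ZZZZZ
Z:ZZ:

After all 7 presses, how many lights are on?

12

[0] Z::Z:
Z::ZZ
ZZZZZ
Z:ZZ:
[1] Z::Z:
Z:ZZZ
Z:::Z
Z::Z:
[2] ZZ:Z:
:Z:ZZ
ZZ::Z
Z::Z:
[3] ZZ:Z:
:Z:ZZ
ZZ:ZZ
Z:Z:Z
[4] ::ZZ:
:::ZZ
ZZ:ZZ
Z:Z:Z
[5] ::ZZ:
:Z:ZZ
::ZZZ
ZZZ:Z
[6] ::ZZ:
ZZ:ZZ
ZZZZZ
:ZZ:Z
[7] ::ZZ:
ZZ:ZZ
Z:ZZZ
Z:::Z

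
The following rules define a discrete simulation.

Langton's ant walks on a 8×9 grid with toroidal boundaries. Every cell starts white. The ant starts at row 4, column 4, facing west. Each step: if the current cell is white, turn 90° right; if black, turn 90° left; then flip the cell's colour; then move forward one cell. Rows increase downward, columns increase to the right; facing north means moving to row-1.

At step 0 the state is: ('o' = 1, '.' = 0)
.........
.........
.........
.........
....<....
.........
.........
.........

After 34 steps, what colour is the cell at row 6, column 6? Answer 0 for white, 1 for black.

[0] .........
.........
.........
.........
....<....
.........
.........
.........
[1] .........
.........
.........
....^....
....o....
.........
.........
.........
[2] .........
.........
.........
....o>...
....o....
.........
.........
.........
[3] .........
.........
.........
....oo...
....ov...
.........
.........
.........
[4] .........
.........
.........
....oo...
....<o...
.........
.........
.........
[5] .........
.........
.........
....oo...
.....o...
....v....
.........
.........
[6] .........
.........
.........
....oo...
.....o...
...<o....
.........
.........
[7] .........
.........
.........
....oo...
...^.o...
...oo....
.........
.........
[8] .........
.........
.........
....oo...
...o>o...
...oo....
.........
.........
[9] .........
.........
.........
....oo...
...ooo...
...ov....
.........
.........
[10] .........
.........
.........
....oo...
...ooo...
...o.>...
.........
.........
[11] .........
.........
.........
....oo...
...ooo...
...o.o...
.....v...
.........
[12] .........
.........
.........
....oo...
...ooo...
...o.o...
....<o...
.........
[13] .........
.........
.........
....oo...
...ooo...
...o^o...
....oo...
.........
[14] .........
.........
.........
....oo...
...ooo...
...oo>...
....oo...
.........
[15] .........
.........
.........
....oo...
...oo^...
...oo....
....oo...
.........
[16] .........
.........
.........
....oo...
...o<....
...oo....
....oo...
.........
[17] .........
.........
.........
....oo...
...o.....
...ov....
....oo...
.........
[18] .........
.........
.........
....oo...
...o.....
...o.>...
....oo...
.........
[19] .........
.........
.........
....oo...
...o.....
...o.o...
....ov...
.........
[20] .........
.........
.........
....oo...
...o.....
...o.o...
....o.>..
.........
[21] .........
.........
.........
....oo...
...o.....
...o.o...
....o.o..
......v..
[22] .........
.........
.........
....oo...
...o.....
...o.o...
....o.o..
.....<o..
[23] .........
.........
.........
....oo...
...o.....
...o.o...
....o^o..
.....oo..
[24] .........
.........
.........
....oo...
...o.....
...o.o...
....oo>..
.....oo..
[25] .........
.........
.........
....oo...
...o.....
...o.o^..
....oo...
.....oo..
[26] .........
.........
.........
....oo...
...o.....
...o.oo>.
....oo...
.....oo..
[27] .........
.........
.........
....oo...
...o.....
...o.ooo.
....oo.v.
.....oo..
[28] .........
.........
.........
....oo...
...o.....
...o.ooo.
....oo<o.
.....oo..
[29] .........
.........
.........
....oo...
...o.....
...o.o^o.
....oooo.
.....oo..
[30] .........
.........
.........
....oo...
...o.....
...o.<.o.
....oooo.
.....oo..
[31] .........
.........
.........
....oo...
...o.....
...o...o.
....ovoo.
.....oo..
[32] .........
.........
.........
....oo...
...o.....
...o...o.
....o.>o.
.....oo..
[33] .........
.........
.........
....oo...
...o.....
...o..^o.
....o..o.
.....oo..
[34] .........
.........
.........
....oo...
...o.....
...o..o>.
....o..o.
.....oo..

0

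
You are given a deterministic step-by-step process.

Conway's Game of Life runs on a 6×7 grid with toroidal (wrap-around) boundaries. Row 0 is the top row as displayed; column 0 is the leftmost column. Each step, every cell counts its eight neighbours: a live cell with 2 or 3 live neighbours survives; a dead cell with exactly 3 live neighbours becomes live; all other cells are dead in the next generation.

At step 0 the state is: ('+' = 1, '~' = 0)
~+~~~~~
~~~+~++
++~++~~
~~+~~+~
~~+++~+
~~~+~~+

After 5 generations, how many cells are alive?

14

k=0  ~+~~~~~
~~~+~++
++~++~~
~~+~~+~
~~+++~+
~~~+~~+
k=1  +~+~+++
~+~+~++
++~+~~~
+~~~~++
~~+~+~+
+~~+++~
k=2  ~~+~~~~
~~~+~~~
~+~~~~~
~~++++~
~+~~~~~
+~+~~~~
k=3  ~+++~~~
~~+~~~~
~~~~~~~
~++++~~
~+~~+~~
~~+~~~~
k=4  ~+~+~~~
~+++~~~
~+~~~~~
~++++~~
~+~~+~~
~~~~~~~
k=5  ~+~+~~~
++~+~~~
+~~~+~~
++~++~~
~+~~+~~
~~+~~~~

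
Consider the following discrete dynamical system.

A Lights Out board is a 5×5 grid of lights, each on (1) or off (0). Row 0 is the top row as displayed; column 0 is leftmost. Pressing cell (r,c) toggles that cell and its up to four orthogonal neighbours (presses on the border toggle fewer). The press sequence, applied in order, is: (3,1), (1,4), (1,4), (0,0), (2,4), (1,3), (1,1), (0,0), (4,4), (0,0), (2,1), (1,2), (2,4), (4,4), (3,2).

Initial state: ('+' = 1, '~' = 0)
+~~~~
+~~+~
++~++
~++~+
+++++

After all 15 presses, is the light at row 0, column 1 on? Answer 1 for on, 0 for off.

gen 0: +~~~~
+~~+~
++~++
~++~+
+++++
gen 1: +~~~~
+~~+~
+~~++
+~~~+
+~+++
gen 2: +~~~+
+~~~+
+~~+~
+~~~+
+~+++
gen 3: +~~~~
+~~+~
+~~++
+~~~+
+~+++
gen 4: ~+~~~
~~~+~
+~~++
+~~~+
+~+++
gen 5: ~+~~~
~~~++
+~~~~
+~~~~
+~+++
gen 6: ~+~+~
~~+~~
+~~+~
+~~~~
+~+++
gen 7: ~~~+~
++~~~
++~+~
+~~~~
+~+++
gen 8: ++~+~
~+~~~
++~+~
+~~~~
+~+++
gen 9: ++~+~
~+~~~
++~+~
+~~~+
+~+~~
gen 10: ~~~+~
++~~~
++~+~
+~~~+
+~+~~
gen 11: ~~~+~
+~~~~
~~++~
++~~+
+~+~~
gen 12: ~~++~
++++~
~~~+~
++~~+
+~+~~
gen 13: ~~++~
+++++
~~~~+
++~~~
+~+~~
gen 14: ~~++~
+++++
~~~~+
++~~+
+~+++
gen 15: ~~++~
+++++
~~+~+
+~+++
+~~++

0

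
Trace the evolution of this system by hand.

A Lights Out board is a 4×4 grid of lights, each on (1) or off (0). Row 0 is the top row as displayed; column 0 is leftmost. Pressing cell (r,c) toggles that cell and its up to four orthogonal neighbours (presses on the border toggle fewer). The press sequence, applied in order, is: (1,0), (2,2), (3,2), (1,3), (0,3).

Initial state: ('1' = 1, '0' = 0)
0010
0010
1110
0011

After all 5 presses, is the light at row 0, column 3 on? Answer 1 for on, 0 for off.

0

step 0: 0010
0010
1110
0011
step 1: 1010
1110
0110
0011
step 2: 1010
1100
0001
0001
step 3: 1010
1100
0011
0110
step 4: 1011
1111
0010
0110
step 5: 1000
1110
0010
0110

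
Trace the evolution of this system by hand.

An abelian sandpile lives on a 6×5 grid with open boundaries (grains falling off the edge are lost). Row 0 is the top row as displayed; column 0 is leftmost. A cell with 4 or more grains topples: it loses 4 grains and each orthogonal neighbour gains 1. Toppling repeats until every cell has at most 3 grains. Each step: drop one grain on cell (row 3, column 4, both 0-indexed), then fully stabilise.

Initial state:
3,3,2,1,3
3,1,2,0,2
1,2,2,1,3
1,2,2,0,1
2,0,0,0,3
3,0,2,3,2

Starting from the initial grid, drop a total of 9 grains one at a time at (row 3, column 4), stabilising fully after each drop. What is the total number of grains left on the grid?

step 0: 3,3,2,1,3
3,1,2,0,2
1,2,2,1,3
1,2,2,0,1
2,0,0,0,3
3,0,2,3,2
step 1: 3,3,2,1,3
3,1,2,0,2
1,2,2,1,3
1,2,2,0,2
2,0,0,0,3
3,0,2,3,2
step 2: 3,3,2,1,3
3,1,2,0,2
1,2,2,1,3
1,2,2,0,3
2,0,0,0,3
3,0,2,3,2
step 3: 3,3,2,1,3
3,1,2,0,3
1,2,2,2,0
1,2,2,1,2
2,0,0,1,0
3,0,2,3,3
step 4: 3,3,2,1,3
3,1,2,0,3
1,2,2,2,0
1,2,2,1,3
2,0,0,1,0
3,0,2,3,3
step 5: 3,3,2,1,3
3,1,2,0,3
1,2,2,2,1
1,2,2,2,0
2,0,0,1,1
3,0,2,3,3
step 6: 3,3,2,1,3
3,1,2,0,3
1,2,2,2,1
1,2,2,2,1
2,0,0,1,1
3,0,2,3,3
step 7: 3,3,2,1,3
3,1,2,0,3
1,2,2,2,1
1,2,2,2,2
2,0,0,1,1
3,0,2,3,3
step 8: 3,3,2,1,3
3,1,2,0,3
1,2,2,2,1
1,2,2,2,3
2,0,0,1,1
3,0,2,3,3
step 9: 3,3,2,1,3
3,1,2,0,3
1,2,2,2,2
1,2,2,3,0
2,0,0,1,2
3,0,2,3,3

54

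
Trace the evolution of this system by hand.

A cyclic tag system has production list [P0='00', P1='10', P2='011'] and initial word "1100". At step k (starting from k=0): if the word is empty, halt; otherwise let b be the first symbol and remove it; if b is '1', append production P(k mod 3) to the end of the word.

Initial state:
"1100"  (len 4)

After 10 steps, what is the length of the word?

k=0  "1100"  (len 4)
k=1  "10000"  (len 5)
k=2  "000010"  (len 6)
k=3  "00010"  (len 5)
k=4  "0010"  (len 4)
k=5  "010"  (len 3)
k=6  "10"  (len 2)
k=7  "000"  (len 3)
k=8  "00"  (len 2)
k=9  "0"  (len 1)
k=10  (halted — word empty)

0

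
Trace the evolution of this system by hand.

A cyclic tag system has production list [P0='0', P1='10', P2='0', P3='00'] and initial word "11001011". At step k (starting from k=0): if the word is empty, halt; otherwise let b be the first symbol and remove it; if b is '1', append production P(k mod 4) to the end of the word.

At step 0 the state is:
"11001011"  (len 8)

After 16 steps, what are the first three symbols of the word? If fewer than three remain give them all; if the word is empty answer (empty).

gen 0: "11001011"  (len 8)
gen 1: "10010110"  (len 8)
gen 2: "001011010"  (len 9)
gen 3: "01011010"  (len 8)
gen 4: "1011010"  (len 7)
gen 5: "0110100"  (len 7)
gen 6: "110100"  (len 6)
gen 7: "101000"  (len 6)
gen 8: "0100000"  (len 7)
gen 9: "100000"  (len 6)
gen 10: "0000010"  (len 7)
gen 11: "000010"  (len 6)
gen 12: "00010"  (len 5)
gen 13: "0010"  (len 4)
gen 14: "010"  (len 3)
gen 15: "10"  (len 2)
gen 16: "000"  (len 3)

000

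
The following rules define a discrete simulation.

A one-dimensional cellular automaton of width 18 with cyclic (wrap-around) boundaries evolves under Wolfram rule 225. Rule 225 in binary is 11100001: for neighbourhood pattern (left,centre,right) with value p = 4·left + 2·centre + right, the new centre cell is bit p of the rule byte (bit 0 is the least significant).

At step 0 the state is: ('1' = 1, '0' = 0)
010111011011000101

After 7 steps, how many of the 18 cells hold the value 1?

k=0  010111011011000101
k=1  101011101101010010
k=2  010101110110100001
k=3  101010111011001100
k=4  010101011101000100
k=5  001010101110010001
k=6  000101010110000100
k=7  110010101010110001

9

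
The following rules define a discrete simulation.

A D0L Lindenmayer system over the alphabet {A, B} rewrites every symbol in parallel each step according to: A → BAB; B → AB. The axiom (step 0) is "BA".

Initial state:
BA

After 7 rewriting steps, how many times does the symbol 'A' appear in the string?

k=0  BA
k=1  ABBAB
k=2  BABABABBABAB
k=3  ABBABABBABABBABABABBABABBABAB
k=4  BABABABBABABBABABABBABABBABABABBABABBABABBABABABBABABBABABABBABABBABAB
k=5  ABBABABBABABBABABABBABABBABABABBABABBABABBABABABBABABBABAB…BABABABBABABBABABABBABABBABABBABABABBABABBABABABBABABBABAB  (len 169)
k=6  BABABABBABABBABABABBABABBABABABBABABBABABBABABABBABABBABAB…BABABABBABABBABABABBABABBABABBABABABBABABBABABABBABABBABAB  (len 408)
k=7  ABBABABBABABBABABABBABABBABABABBABABBABABBABABABBABABBABAB…BABABABBABABBABABABBABABBABABBABABABBABABBABABABBABABBABAB  (len 985)

408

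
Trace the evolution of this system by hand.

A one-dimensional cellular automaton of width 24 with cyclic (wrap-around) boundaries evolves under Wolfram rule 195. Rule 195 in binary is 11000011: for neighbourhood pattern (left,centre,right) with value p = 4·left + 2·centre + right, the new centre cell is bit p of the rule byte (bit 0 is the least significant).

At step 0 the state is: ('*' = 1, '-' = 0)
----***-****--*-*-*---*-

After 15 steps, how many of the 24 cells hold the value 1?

16

k=0  ----***-****--*-*-*---*-
k=1  ****-**--***-*------**--
k=2  -***--*-*-**---*****-*-*
k=3  --**-*-----*-**-****----
k=4  **-*---****---*--***-***
k=5  **---**-***-**--*-**--**
k=6  **-**-*--**--*-*---*-*-*
k=7  **--*---*-*-*----**-----
k=8  -*-*--**------***-*-****
k=9  -----*-*-*****-**----***
k=10  -****-----****--*-***-**
k=11  --***-****-***-*---**--*
k=12  -*-**--***--**---**-*-*-
k=13  *---*-*-**-*-*-**-*-----
k=14  --**-----*------*---****
k=15  -*-*-****--*****--**-***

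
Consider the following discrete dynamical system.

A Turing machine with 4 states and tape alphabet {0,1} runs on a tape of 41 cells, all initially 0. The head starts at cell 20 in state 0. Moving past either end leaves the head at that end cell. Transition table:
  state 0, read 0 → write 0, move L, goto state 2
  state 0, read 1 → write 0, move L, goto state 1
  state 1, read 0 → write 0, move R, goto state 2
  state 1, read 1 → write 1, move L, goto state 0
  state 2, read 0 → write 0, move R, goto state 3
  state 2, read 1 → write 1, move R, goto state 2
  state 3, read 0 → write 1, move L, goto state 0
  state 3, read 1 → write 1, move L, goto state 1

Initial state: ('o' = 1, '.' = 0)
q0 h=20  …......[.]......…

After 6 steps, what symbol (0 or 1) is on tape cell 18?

0

k=0  q0 h=20  …......[.]......…
k=1  q2 h=19  …......[.]......…
k=2  q3 h=20  …......[.]......…
k=3  q0 h=19  …......[.]o.....…
k=4  q2 h=18  …......[.].o....…
k=5  q3 h=19  …......[.]o.....…
k=6  q0 h=18  …......[.]oo....…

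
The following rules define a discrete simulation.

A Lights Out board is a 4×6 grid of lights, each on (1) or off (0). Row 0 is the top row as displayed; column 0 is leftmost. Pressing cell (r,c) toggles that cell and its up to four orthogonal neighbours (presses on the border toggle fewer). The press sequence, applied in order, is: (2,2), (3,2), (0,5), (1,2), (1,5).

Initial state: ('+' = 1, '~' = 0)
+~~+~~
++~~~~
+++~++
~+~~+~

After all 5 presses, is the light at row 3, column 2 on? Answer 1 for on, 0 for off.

0

t=0: +~~+~~
++~~~~
+++~++
~+~~+~
t=1: +~~+~~
+++~~~
+~~+++
~++~+~
t=2: +~~+~~
+++~~~
+~++++
~~~++~
t=3: +~~+++
+++~~+
+~++++
~~~++~
t=4: +~++++
+~~+~+
+~~+++
~~~++~
t=5: +~+++~
+~~++~
+~~++~
~~~++~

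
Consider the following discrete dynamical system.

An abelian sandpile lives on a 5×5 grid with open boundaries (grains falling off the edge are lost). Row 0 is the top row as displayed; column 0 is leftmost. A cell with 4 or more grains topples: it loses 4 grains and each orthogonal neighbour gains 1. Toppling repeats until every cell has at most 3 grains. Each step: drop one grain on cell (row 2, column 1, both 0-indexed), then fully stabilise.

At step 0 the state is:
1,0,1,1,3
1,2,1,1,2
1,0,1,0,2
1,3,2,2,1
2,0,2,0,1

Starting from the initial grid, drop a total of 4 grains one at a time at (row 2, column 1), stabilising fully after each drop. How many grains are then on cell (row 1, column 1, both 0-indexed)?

0) 1,0,1,1,3
1,2,1,1,2
1,0,1,0,2
1,3,2,2,1
2,0,2,0,1
1) 1,0,1,1,3
1,2,1,1,2
1,1,1,0,2
1,3,2,2,1
2,0,2,0,1
2) 1,0,1,1,3
1,2,1,1,2
1,2,1,0,2
1,3,2,2,1
2,0,2,0,1
3) 1,0,1,1,3
1,2,1,1,2
1,3,1,0,2
1,3,2,2,1
2,0,2,0,1
4) 1,0,1,1,3
1,3,1,1,2
2,1,2,0,2
2,0,3,2,1
2,1,2,0,1

3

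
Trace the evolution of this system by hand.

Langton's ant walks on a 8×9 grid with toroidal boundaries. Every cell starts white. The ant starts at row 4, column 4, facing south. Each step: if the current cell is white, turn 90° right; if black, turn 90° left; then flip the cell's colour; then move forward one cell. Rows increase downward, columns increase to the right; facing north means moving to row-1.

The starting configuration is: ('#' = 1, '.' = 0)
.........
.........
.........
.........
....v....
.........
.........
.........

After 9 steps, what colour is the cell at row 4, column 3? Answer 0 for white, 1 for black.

1

[0] .........
.........
.........
.........
....v....
.........
.........
.........
[1] .........
.........
.........
.........
...<#....
.........
.........
.........
[2] .........
.........
.........
...^.....
...##....
.........
.........
.........
[3] .........
.........
.........
...#>....
...##....
.........
.........
.........
[4] .........
.........
.........
...##....
...#v....
.........
.........
.........
[5] .........
.........
.........
...##....
...#.>...
.........
.........
.........
[6] .........
.........
.........
...##....
...#.#...
.....v...
.........
.........
[7] .........
.........
.........
...##....
...#.#...
....<#...
.........
.........
[8] .........
.........
.........
...##....
...#^#...
....##...
.........
.........
[9] .........
.........
.........
...##....
...##>...
....##...
.........
.........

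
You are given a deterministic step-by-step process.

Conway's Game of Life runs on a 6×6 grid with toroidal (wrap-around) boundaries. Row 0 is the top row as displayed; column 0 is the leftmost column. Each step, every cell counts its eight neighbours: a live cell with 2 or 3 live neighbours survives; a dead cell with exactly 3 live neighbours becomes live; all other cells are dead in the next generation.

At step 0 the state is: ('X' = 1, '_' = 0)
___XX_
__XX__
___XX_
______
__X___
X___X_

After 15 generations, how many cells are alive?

k=0  ___XX_
__XX__
___XX_
______
__X___
X___X_
k=1  __X_XX
__X___
__XXX_
___X__
______
____XX
k=2  ____XX
_XX__X
__X_X_
__XXX_
____X_
___XXX
k=3  __X___
XXX__X
____XX
__X_XX
__X___
___X__
k=4  X_XX__
XXXXXX
__X___
____XX
__X_X_
__XX__
k=5  X_____
X___XX
__X___
____XX
__X_XX
____X_
k=6  X___X_
XX___X
X__X__
____XX
______
___XX_
k=7  XX_XX_
_X__X_
_X____
____XX
___X_X
___XXX
k=8  XX____
_X_XXX
X___XX
X___XX
X__X__
______
k=9  XXX_XX
_XXX__
_X____
_X_X__
X___X_
XX____
k=10  ____XX
___XXX
XX_X__
XXX___
X_X__X
__XXX_
k=11  __X___
__XX__
___X__
___X__
X___XX
XXX___
k=12  ______
__XX__
___XX_
___X_X
X_XXXX
X_XX__
k=13  _X____
__XXX_
______
X_____
X_____
X_X___
k=14  _X____
__XX__
___X__
______
X____X
X_____
k=15  _XX___
__XX__
__XX__
______
X____X
XX___X

11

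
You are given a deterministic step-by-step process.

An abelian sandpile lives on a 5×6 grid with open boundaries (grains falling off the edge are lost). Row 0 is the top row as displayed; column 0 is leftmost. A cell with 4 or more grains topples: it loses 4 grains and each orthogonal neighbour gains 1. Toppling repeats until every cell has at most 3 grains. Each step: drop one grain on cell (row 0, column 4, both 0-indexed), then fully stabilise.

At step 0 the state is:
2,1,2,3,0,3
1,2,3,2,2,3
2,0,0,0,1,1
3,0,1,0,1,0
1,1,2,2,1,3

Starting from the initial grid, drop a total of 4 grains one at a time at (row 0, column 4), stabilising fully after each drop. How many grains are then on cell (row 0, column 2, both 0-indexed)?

0

[0] 2,1,2,3,0,3
1,2,3,2,2,3
2,0,0,0,1,1
3,0,1,0,1,0
1,1,2,2,1,3
[1] 2,1,2,3,1,3
1,2,3,2,2,3
2,0,0,0,1,1
3,0,1,0,1,0
1,1,2,2,1,3
[2] 2,1,2,3,2,3
1,2,3,2,2,3
2,0,0,0,1,1
3,0,1,0,1,0
1,1,2,2,1,3
[3] 2,1,2,3,3,3
1,2,3,2,2,3
2,0,0,0,1,1
3,0,1,0,1,0
1,1,2,2,1,3
[4] 2,2,0,2,3,1
1,3,1,1,1,1
2,0,1,1,2,2
3,0,1,0,1,0
1,1,2,2,1,3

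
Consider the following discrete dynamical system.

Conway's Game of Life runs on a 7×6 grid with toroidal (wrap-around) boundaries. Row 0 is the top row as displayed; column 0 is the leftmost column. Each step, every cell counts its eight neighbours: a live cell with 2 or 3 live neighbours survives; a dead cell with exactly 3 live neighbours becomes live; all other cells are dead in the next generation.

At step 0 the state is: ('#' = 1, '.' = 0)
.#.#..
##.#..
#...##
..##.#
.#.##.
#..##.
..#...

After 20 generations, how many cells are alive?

12

0) .#.#..
##.#..
#...##
..##.#
.#.##.
#..##.
..#...
1) ##.#..
.#.#..
......
.##...
##....
.#..##
.##.#.
2) #..##.
##....
.#....
###...
.....#
...###
....#.
3) ##.##.
###..#
......
###...
.###.#
...#.#
......
4) ...##.
..####
.....#
#..#..
...#.#
#..#..
#.##.#
5) ##....
..#..#
#.#..#
#....#
#.##.#
##.#..
###..#
6) ......
..#..#
....#.
..##..
..##..
...#..
.....#
7) ......
......
..#.#.
..#.#.
....#.
..###.
......
8) ......
......
......
....##
..#.##
...##.
...#..
9) ......
......
......
...###
......
..#..#
...##.
10) ......
......
....#.
....#.
...#.#
...##.
...##.
11) ......
......
......
...###
...#.#
..#..#
...##.
12) ......
......
....#.
...#.#
#.##.#
..#..#
...##.
13) ......
......
....#.
#.##.#
####.#
###..#
...##.
14) ......
......
...###
......
......
......
######
15) ######
....#.
....#.
....#.
......
######
######
16) ......
###...
...###
......
###...
......
......
17) .#....
######
######
######
.#....
.#....
......
18) .#.###
......
......
......
...###
......
......
19) ....#.
....#.
......
....#.
....#.
....#.
....#.
20) ...###
......
......
......
...###
...###
...###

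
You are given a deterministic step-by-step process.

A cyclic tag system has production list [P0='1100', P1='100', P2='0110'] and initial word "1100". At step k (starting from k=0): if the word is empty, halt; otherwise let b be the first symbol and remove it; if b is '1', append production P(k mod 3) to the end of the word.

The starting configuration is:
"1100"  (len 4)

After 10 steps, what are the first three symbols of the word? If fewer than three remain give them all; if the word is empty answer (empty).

010

0) "1100"  (len 4)
1) "1001100"  (len 7)
2) "001100100"  (len 9)
3) "01100100"  (len 8)
4) "1100100"  (len 7)
5) "100100100"  (len 9)
6) "001001000110"  (len 12)
7) "01001000110"  (len 11)
8) "1001000110"  (len 10)
9) "0010001100110"  (len 13)
10) "010001100110"  (len 12)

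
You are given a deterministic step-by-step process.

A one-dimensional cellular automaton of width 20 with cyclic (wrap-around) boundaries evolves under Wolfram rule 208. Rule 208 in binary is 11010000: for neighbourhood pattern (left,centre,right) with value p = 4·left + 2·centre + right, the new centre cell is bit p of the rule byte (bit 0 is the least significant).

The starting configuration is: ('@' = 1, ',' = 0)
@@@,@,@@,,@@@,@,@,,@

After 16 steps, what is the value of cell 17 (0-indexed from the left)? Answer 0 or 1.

1

gen 0: @@@,@,@@,,@@@,@,@,,@
gen 1: @@@,,,,@@,,@@,,,,@,,
gen 2: ,@@@,,,,@@,,@@,,,,@,
gen 3: ,,@@@,,,,@@,,@@,,,,@
gen 4: @,,@@@,,,,@@,,@@,,,,
gen 5: ,@,,@@@,,,,@@,,@@,,,
gen 6: ,,@,,@@@,,,,@@,,@@,,
gen 7: ,,,@,,@@@,,,,@@,,@@,
gen 8: ,,,,@,,@@@,,,,@@,,@@
gen 9: @,,,,@,,@@@,,,,@@,,@
gen 10: @@,,,,@,,@@@,,,,@@,,
gen 11: ,@@,,,,@,,@@@,,,,@@,
gen 12: ,,@@,,,,@,,@@@,,,,@@
gen 13: @,,@@,,,,@,,@@@,,,,@
gen 14: @@,,@@,,,,@,,@@@,,,,
gen 15: ,@@,,@@,,,,@,,@@@,,,
gen 16: ,,@@,,@@,,,,@,,@@@,,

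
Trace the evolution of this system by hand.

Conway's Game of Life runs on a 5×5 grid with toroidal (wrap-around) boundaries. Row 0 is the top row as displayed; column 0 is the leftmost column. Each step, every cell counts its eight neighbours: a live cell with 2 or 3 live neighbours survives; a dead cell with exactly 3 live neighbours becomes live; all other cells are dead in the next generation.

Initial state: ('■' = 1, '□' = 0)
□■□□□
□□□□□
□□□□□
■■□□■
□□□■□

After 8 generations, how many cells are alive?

0) □■□□□
□□□□□
□□□□□
■■□□■
□□□■□
1) □□□□□
□□□□□
■□□□□
■□□□■
□■■□■
2) □□□□□
□□□□□
■□□□■
□□□■■
□■□■■
3) □□□□□
□□□□□
■□□■■
□□■□□
■□■■■
4) □□□■■
□□□□■
□□□■■
□□■□□
□■■■■
5) □□□□□
■□□□□
□□□■■
■■□□□
■■□□■
6) □■□□■
□□□□■
□■□□■
□■■■□
□■□□■
7) □□□■■
□□□■■
□■□□■
□■□■■
□■□□■
8) □□■□□
□□■□□
□□□□□
□■□■■
□□□□□

5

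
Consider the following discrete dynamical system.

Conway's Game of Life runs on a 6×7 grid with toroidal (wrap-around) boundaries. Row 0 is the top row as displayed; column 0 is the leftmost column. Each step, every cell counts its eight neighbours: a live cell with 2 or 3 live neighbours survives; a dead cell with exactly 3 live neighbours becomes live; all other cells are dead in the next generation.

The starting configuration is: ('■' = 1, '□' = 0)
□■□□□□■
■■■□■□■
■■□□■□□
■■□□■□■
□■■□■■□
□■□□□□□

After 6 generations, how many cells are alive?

11

step 0: □■□□□□■
■■■□■□■
■■□□■□□
■■□□■□■
□■■□■■□
□■□□□□□
step 1: □□□□□■■
□□■■□□■
□□□□■□□
□□□□■□■
□□■■■■■
□■□□□■□
step 2: ■□■□■■■
□□□■■□■
□□□□■□□
□□□□□□■
■□■■□□■
■□■■□□□
step 3: ■□■□□□□
■□□□□□■
□□□■■□□
■□□■□■■
■□■■□□■
□□□□□□□
step 4: ■■□□□□■
■■□■□□■
□□□■■□□
■■□□□■□
■■■■■■□
■□■■□□■
step 5: □□□■□■□
□■□■■■■
□□□■■■□
■□□□□■□
□□□□□■□
□□□□□□□
step 6: □□■■□■■
□□□□□□■
■□■■□□□
□□□□□■□
□□□□□□■
□□□□■□□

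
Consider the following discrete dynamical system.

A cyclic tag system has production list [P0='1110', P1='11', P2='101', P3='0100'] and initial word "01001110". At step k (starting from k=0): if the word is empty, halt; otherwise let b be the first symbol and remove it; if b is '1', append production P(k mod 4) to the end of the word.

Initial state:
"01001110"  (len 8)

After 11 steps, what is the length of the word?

17

t=0: "01001110"  (len 8)
t=1: "1001110"  (len 7)
t=2: "00111011"  (len 8)
t=3: "0111011"  (len 7)
t=4: "111011"  (len 6)
t=5: "110111110"  (len 9)
t=6: "1011111011"  (len 10)
t=7: "011111011101"  (len 12)
t=8: "11111011101"  (len 11)
t=9: "11110111011110"  (len 14)
t=10: "111011101111011"  (len 15)
t=11: "11011101111011101"  (len 17)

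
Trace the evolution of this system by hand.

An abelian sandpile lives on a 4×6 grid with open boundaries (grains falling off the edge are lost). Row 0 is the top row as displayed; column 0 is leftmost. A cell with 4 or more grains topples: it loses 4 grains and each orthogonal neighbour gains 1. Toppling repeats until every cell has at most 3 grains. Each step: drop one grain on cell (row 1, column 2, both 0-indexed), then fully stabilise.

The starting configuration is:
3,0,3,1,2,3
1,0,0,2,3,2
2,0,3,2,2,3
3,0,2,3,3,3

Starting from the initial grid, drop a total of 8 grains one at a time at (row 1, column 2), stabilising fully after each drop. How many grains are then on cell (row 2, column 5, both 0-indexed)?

0) 3,0,3,1,2,3
1,0,0,2,3,2
2,0,3,2,2,3
3,0,2,3,3,3
1) 3,0,3,1,2,3
1,0,1,2,3,2
2,0,3,2,2,3
3,0,2,3,3,3
2) 3,0,3,1,2,3
1,0,2,2,3,2
2,0,3,2,2,3
3,0,2,3,3,3
3) 3,0,3,1,2,3
1,0,3,2,3,2
2,0,3,2,2,3
3,0,2,3,3,3
4) 3,1,0,2,2,3
1,1,2,3,3,2
2,1,0,3,2,3
3,0,3,3,3,3
5) 3,1,0,2,2,3
1,1,3,3,3,2
2,1,0,3,2,3
3,0,3,3,3,3
6) 3,1,2,0,1,1
1,2,1,3,3,1
2,1,3,2,2,2
3,1,0,2,2,1
7) 3,1,2,0,1,1
1,2,2,3,3,1
2,1,3,2,2,2
3,1,0,2,2,1
8) 3,1,2,0,1,1
1,2,3,3,3,1
2,1,3,2,2,2
3,1,0,2,2,1

2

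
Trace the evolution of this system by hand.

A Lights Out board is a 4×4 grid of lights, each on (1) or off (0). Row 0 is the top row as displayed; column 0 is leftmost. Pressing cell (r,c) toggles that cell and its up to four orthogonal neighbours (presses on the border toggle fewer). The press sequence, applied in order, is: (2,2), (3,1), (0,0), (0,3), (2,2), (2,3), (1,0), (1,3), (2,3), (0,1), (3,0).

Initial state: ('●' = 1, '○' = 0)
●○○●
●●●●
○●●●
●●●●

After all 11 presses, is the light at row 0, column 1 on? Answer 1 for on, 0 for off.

0

[0] ●○○●
●●●●
○●●●
●●●●
[1] ●○○●
●●○●
○○○○
●●○●
[2] ●○○●
●●○●
○●○○
○○●●
[3] ○●○●
○●○●
○●○○
○○●●
[4] ○●●○
○●○○
○●○○
○○●●
[5] ○●●○
○●●○
○○●●
○○○●
[6] ○●●○
○●●●
○○○○
○○○○
[7] ●●●○
●○●●
●○○○
○○○○
[8] ●●●●
●○○○
●○○●
○○○○
[9] ●●●●
●○○●
●○●○
○○○●
[10] ○○○●
●●○●
●○●○
○○○●
[11] ○○○●
●●○●
○○●○
●●○●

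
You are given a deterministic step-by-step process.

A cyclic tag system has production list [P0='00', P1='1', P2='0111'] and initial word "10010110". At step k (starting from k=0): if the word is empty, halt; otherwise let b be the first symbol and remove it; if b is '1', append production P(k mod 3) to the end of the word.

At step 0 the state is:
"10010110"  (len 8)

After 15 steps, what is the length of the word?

8

0) "10010110"  (len 8)
1) "001011000"  (len 9)
2) "01011000"  (len 8)
3) "1011000"  (len 7)
4) "01100000"  (len 8)
5) "1100000"  (len 7)
6) "1000000111"  (len 10)
7) "00000011100"  (len 11)
8) "0000011100"  (len 10)
9) "000011100"  (len 9)
10) "00011100"  (len 8)
11) "0011100"  (len 7)
12) "011100"  (len 6)
13) "11100"  (len 5)
14) "11001"  (len 5)
15) "10010111"  (len 8)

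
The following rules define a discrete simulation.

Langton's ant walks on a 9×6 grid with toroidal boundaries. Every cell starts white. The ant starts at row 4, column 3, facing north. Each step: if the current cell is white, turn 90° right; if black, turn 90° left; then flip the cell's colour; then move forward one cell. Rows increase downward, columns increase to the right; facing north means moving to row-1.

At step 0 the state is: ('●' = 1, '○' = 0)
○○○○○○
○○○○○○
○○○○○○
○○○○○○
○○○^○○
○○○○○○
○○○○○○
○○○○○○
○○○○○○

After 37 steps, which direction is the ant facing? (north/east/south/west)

[0] ○○○○○○
○○○○○○
○○○○○○
○○○○○○
○○○^○○
○○○○○○
○○○○○○
○○○○○○
○○○○○○
[1] ○○○○○○
○○○○○○
○○○○○○
○○○○○○
○○○●>○
○○○○○○
○○○○○○
○○○○○○
○○○○○○
[2] ○○○○○○
○○○○○○
○○○○○○
○○○○○○
○○○●●○
○○○○v○
○○○○○○
○○○○○○
○○○○○○
[3] ○○○○○○
○○○○○○
○○○○○○
○○○○○○
○○○●●○
○○○<●○
○○○○○○
○○○○○○
○○○○○○
[4] ○○○○○○
○○○○○○
○○○○○○
○○○○○○
○○○^●○
○○○●●○
○○○○○○
○○○○○○
○○○○○○
[5] ○○○○○○
○○○○○○
○○○○○○
○○○○○○
○○<○●○
○○○●●○
○○○○○○
○○○○○○
○○○○○○
[6] ○○○○○○
○○○○○○
○○○○○○
○○^○○○
○○●○●○
○○○●●○
○○○○○○
○○○○○○
○○○○○○
[7] ○○○○○○
○○○○○○
○○○○○○
○○●>○○
○○●○●○
○○○●●○
○○○○○○
○○○○○○
○○○○○○
[8] ○○○○○○
○○○○○○
○○○○○○
○○●●○○
○○●v●○
○○○●●○
○○○○○○
○○○○○○
○○○○○○
[9] ○○○○○○
○○○○○○
○○○○○○
○○●●○○
○○<●●○
○○○●●○
○○○○○○
○○○○○○
○○○○○○
[10] ○○○○○○
○○○○○○
○○○○○○
○○●●○○
○○○●●○
○○v●●○
○○○○○○
○○○○○○
○○○○○○
[11] ○○○○○○
○○○○○○
○○○○○○
○○●●○○
○○○●●○
○<●●●○
○○○○○○
○○○○○○
○○○○○○
[12] ○○○○○○
○○○○○○
○○○○○○
○○●●○○
○^○●●○
○●●●●○
○○○○○○
○○○○○○
○○○○○○
[13] ○○○○○○
○○○○○○
○○○○○○
○○●●○○
○●>●●○
○●●●●○
○○○○○○
○○○○○○
○○○○○○
[14] ○○○○○○
○○○○○○
○○○○○○
○○●●○○
○●●●●○
○●v●●○
○○○○○○
○○○○○○
○○○○○○
[15] ○○○○○○
○○○○○○
○○○○○○
○○●●○○
○●●●●○
○●○>●○
○○○○○○
○○○○○○
○○○○○○
[16] ○○○○○○
○○○○○○
○○○○○○
○○●●○○
○●●^●○
○●○○●○
○○○○○○
○○○○○○
○○○○○○
[17] ○○○○○○
○○○○○○
○○○○○○
○○●●○○
○●<○●○
○●○○●○
○○○○○○
○○○○○○
○○○○○○
[18] ○○○○○○
○○○○○○
○○○○○○
○○●●○○
○●○○●○
○●v○●○
○○○○○○
○○○○○○
○○○○○○
[19] ○○○○○○
○○○○○○
○○○○○○
○○●●○○
○●○○●○
○<●○●○
○○○○○○
○○○○○○
○○○○○○
[20] ○○○○○○
○○○○○○
○○○○○○
○○●●○○
○●○○●○
○○●○●○
○v○○○○
○○○○○○
○○○○○○
[21] ○○○○○○
○○○○○○
○○○○○○
○○●●○○
○●○○●○
○○●○●○
<●○○○○
○○○○○○
○○○○○○
[22] ○○○○○○
○○○○○○
○○○○○○
○○●●○○
○●○○●○
^○●○●○
●●○○○○
○○○○○○
○○○○○○
[23] ○○○○○○
○○○○○○
○○○○○○
○○●●○○
○●○○●○
●>●○●○
●●○○○○
○○○○○○
○○○○○○
[24] ○○○○○○
○○○○○○
○○○○○○
○○●●○○
○●○○●○
●●●○●○
●v○○○○
○○○○○○
○○○○○○
[25] ○○○○○○
○○○○○○
○○○○○○
○○●●○○
○●○○●○
●●●○●○
●○>○○○
○○○○○○
○○○○○○
[26] ○○○○○○
○○○○○○
○○○○○○
○○●●○○
○●○○●○
●●●○●○
●○●○○○
○○v○○○
○○○○○○
[27] ○○○○○○
○○○○○○
○○○○○○
○○●●○○
○●○○●○
●●●○●○
●○●○○○
○<●○○○
○○○○○○
[28] ○○○○○○
○○○○○○
○○○○○○
○○●●○○
○●○○●○
●●●○●○
●^●○○○
○●●○○○
○○○○○○
[29] ○○○○○○
○○○○○○
○○○○○○
○○●●○○
○●○○●○
●●●○●○
●●>○○○
○●●○○○
○○○○○○
[30] ○○○○○○
○○○○○○
○○○○○○
○○●●○○
○●○○●○
●●^○●○
●●○○○○
○●●○○○
○○○○○○
[31] ○○○○○○
○○○○○○
○○○○○○
○○●●○○
○●○○●○
●<○○●○
●●○○○○
○●●○○○
○○○○○○
[32] ○○○○○○
○○○○○○
○○○○○○
○○●●○○
○●○○●○
●○○○●○
●v○○○○
○●●○○○
○○○○○○
[33] ○○○○○○
○○○○○○
○○○○○○
○○●●○○
○●○○●○
●○○○●○
●○>○○○
○●●○○○
○○○○○○
[34] ○○○○○○
○○○○○○
○○○○○○
○○●●○○
○●○○●○
●○○○●○
●○●○○○
○●v○○○
○○○○○○
[35] ○○○○○○
○○○○○○
○○○○○○
○○●●○○
○●○○●○
●○○○●○
●○●○○○
○●○>○○
○○○○○○
[36] ○○○○○○
○○○○○○
○○○○○○
○○●●○○
○●○○●○
●○○○●○
●○●○○○
○●○●○○
○○○v○○
[37] ○○○○○○
○○○○○○
○○○○○○
○○●●○○
○●○○●○
●○○○●○
●○●○○○
○●○●○○
○○<●○○

west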